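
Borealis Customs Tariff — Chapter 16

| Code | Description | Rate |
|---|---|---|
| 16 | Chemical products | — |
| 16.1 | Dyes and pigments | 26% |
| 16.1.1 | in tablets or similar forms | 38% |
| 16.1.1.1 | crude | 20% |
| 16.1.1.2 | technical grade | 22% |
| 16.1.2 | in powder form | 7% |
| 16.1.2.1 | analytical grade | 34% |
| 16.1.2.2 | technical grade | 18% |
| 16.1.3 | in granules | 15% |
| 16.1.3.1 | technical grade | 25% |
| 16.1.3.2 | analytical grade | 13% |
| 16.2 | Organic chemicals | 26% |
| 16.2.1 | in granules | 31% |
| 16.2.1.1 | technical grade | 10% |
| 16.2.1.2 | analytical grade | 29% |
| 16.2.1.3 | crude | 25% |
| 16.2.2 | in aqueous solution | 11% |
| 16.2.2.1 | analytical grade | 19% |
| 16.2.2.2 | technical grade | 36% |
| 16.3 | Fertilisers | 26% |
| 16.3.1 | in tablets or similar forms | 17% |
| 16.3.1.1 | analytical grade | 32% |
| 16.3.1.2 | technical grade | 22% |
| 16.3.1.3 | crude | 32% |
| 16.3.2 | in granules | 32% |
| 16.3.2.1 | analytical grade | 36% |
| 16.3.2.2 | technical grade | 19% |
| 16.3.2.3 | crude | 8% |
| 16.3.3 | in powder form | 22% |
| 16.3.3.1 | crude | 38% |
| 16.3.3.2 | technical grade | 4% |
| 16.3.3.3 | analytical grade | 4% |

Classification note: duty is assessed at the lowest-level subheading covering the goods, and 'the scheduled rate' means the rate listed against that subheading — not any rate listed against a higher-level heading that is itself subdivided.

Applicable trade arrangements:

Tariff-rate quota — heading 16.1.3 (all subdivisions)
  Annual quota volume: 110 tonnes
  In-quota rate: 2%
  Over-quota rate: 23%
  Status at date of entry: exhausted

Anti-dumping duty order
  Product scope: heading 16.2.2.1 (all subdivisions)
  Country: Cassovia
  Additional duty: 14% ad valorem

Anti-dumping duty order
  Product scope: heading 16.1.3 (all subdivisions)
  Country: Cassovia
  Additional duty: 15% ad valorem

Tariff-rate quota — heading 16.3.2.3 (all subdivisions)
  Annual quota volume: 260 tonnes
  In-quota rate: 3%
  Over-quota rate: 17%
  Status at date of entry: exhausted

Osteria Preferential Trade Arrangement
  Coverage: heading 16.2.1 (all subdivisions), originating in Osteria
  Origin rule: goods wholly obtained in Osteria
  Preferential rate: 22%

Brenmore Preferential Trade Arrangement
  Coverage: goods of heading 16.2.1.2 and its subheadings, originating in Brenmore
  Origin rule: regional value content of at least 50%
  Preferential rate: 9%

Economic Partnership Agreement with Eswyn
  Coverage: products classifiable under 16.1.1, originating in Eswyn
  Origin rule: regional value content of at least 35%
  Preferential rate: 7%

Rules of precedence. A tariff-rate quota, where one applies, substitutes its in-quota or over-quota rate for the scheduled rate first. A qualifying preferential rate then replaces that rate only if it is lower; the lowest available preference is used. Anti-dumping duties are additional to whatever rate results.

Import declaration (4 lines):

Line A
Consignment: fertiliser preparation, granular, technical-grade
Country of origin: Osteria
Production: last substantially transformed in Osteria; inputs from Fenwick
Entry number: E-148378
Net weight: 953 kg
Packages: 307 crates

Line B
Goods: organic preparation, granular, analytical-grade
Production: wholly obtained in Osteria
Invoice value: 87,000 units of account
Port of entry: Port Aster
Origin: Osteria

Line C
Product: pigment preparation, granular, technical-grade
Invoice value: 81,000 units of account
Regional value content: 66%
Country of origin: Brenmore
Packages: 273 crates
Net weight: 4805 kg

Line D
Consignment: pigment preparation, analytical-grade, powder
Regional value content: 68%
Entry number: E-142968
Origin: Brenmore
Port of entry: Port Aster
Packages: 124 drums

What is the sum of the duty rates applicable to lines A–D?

98%

Line A: fertiliser → 16.3; granular → 16.3.2; technical-grade → 16.3.2.2. Scheduled 19%. Osteria agreement on 16.2.1: 16.3.2.2 not covered. → 19%.
Line B: organic → 16.2; granular → 16.2.1; analytical-grade → 16.2.1.2. Scheduled 29%. Osteria agreement on 16.2.1: wholly obtained → 22% available; preferential 22%. → 22%.
Line C: pigment → 16.1; granular → 16.1.3; technical-grade → 16.1.3.1. Scheduled 25%. quota on 16.1.3 exhausted → over-quota 23%; Brenmore agreement on 16.2.1.2: 16.1.3.1 not covered. → 23%.
Line D: pigment → 16.1; powder → 16.1.2; analytical-grade → 16.1.2.1. Scheduled 34%. Brenmore agreement on 16.2.1.2: 16.1.2.1 not covered. → 34%.
Sum: 19% + 22% + 23% + 34% = 98%.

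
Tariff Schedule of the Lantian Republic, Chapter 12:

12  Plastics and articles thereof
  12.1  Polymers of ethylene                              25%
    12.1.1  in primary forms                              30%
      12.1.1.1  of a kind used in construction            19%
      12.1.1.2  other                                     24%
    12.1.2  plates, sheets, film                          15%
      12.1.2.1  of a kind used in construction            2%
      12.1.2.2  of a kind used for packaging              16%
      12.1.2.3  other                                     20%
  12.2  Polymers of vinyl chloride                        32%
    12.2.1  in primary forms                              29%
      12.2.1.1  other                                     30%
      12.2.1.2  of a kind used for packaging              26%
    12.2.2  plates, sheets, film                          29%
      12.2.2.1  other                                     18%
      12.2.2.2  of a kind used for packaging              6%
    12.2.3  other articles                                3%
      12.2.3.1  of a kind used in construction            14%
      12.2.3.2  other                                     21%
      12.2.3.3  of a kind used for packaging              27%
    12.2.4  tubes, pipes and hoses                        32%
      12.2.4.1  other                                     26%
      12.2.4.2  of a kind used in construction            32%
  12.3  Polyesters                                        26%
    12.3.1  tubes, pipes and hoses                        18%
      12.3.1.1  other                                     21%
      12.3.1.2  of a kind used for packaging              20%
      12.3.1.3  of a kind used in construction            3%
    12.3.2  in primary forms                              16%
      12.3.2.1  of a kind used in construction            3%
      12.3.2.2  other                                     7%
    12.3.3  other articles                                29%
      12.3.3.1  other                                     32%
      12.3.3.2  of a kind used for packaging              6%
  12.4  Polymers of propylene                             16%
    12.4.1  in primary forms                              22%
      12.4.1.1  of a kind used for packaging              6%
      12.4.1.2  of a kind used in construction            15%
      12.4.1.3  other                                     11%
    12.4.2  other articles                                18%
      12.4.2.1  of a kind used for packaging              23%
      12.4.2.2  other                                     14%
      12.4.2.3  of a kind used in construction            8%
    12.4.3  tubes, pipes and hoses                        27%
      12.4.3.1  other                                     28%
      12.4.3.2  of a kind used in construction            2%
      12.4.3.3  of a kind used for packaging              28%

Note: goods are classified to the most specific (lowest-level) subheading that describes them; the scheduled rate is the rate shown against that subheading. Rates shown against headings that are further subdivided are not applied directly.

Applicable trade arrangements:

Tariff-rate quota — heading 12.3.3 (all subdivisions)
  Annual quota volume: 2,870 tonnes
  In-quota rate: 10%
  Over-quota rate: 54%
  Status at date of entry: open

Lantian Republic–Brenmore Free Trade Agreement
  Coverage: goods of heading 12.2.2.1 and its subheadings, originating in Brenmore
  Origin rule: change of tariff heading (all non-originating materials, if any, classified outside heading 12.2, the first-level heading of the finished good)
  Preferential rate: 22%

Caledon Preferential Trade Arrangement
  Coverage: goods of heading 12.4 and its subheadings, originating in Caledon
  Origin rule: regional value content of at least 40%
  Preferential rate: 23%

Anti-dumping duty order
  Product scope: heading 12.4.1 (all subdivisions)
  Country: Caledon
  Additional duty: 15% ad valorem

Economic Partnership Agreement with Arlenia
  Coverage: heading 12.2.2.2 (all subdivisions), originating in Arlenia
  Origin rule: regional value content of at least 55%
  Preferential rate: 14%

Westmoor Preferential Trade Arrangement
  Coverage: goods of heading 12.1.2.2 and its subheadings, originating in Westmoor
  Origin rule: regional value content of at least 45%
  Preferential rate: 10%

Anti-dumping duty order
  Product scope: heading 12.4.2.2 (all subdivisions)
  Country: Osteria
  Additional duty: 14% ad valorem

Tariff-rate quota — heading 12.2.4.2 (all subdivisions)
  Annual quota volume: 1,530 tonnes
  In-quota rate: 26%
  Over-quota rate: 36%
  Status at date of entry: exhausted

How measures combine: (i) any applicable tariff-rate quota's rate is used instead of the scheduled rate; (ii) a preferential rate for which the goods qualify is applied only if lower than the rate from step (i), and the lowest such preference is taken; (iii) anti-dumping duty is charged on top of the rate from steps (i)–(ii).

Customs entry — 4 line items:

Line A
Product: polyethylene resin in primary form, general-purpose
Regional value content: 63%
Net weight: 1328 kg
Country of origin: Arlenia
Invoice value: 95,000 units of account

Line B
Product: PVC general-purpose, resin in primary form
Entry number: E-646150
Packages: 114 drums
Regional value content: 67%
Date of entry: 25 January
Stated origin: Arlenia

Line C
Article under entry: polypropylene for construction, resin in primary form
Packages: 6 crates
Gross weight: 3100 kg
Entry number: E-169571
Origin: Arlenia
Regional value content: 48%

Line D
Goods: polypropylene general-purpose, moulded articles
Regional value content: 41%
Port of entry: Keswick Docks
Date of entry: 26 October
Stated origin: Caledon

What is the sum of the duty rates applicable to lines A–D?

83%

Line A: polyethylene → 12.1; resin in primary form → 12.1.1; general-purpose → 12.1.1.2. Scheduled 24%. Arlenia agreement on 12.2.2.2: 12.1.1.2 not covered. → 24%.
Line B: PVC → 12.2; resin in primary form → 12.2.1; general-purpose → 12.2.1.1. Scheduled 30%. Arlenia agreement on 12.2.2.2: 12.2.1.1 not covered. → 30%.
Line C: polypropylene → 12.4; resin in primary form → 12.4.1; for construction → 12.4.1.2. Scheduled 15%. Arlenia agreement on 12.2.2.2: 12.4.1.2 not covered. → 15%.
Line D: polypropylene → 12.4; moulded articles → 12.4.2; general-purpose → 12.4.2.2. Scheduled 14%. Caledon agreement on 12.4: RVC ≥ 40% → 23% available; preference 23% not lower than 14% → no reduction. → 14%.
Sum: 24% + 30% + 15% + 14% = 83%.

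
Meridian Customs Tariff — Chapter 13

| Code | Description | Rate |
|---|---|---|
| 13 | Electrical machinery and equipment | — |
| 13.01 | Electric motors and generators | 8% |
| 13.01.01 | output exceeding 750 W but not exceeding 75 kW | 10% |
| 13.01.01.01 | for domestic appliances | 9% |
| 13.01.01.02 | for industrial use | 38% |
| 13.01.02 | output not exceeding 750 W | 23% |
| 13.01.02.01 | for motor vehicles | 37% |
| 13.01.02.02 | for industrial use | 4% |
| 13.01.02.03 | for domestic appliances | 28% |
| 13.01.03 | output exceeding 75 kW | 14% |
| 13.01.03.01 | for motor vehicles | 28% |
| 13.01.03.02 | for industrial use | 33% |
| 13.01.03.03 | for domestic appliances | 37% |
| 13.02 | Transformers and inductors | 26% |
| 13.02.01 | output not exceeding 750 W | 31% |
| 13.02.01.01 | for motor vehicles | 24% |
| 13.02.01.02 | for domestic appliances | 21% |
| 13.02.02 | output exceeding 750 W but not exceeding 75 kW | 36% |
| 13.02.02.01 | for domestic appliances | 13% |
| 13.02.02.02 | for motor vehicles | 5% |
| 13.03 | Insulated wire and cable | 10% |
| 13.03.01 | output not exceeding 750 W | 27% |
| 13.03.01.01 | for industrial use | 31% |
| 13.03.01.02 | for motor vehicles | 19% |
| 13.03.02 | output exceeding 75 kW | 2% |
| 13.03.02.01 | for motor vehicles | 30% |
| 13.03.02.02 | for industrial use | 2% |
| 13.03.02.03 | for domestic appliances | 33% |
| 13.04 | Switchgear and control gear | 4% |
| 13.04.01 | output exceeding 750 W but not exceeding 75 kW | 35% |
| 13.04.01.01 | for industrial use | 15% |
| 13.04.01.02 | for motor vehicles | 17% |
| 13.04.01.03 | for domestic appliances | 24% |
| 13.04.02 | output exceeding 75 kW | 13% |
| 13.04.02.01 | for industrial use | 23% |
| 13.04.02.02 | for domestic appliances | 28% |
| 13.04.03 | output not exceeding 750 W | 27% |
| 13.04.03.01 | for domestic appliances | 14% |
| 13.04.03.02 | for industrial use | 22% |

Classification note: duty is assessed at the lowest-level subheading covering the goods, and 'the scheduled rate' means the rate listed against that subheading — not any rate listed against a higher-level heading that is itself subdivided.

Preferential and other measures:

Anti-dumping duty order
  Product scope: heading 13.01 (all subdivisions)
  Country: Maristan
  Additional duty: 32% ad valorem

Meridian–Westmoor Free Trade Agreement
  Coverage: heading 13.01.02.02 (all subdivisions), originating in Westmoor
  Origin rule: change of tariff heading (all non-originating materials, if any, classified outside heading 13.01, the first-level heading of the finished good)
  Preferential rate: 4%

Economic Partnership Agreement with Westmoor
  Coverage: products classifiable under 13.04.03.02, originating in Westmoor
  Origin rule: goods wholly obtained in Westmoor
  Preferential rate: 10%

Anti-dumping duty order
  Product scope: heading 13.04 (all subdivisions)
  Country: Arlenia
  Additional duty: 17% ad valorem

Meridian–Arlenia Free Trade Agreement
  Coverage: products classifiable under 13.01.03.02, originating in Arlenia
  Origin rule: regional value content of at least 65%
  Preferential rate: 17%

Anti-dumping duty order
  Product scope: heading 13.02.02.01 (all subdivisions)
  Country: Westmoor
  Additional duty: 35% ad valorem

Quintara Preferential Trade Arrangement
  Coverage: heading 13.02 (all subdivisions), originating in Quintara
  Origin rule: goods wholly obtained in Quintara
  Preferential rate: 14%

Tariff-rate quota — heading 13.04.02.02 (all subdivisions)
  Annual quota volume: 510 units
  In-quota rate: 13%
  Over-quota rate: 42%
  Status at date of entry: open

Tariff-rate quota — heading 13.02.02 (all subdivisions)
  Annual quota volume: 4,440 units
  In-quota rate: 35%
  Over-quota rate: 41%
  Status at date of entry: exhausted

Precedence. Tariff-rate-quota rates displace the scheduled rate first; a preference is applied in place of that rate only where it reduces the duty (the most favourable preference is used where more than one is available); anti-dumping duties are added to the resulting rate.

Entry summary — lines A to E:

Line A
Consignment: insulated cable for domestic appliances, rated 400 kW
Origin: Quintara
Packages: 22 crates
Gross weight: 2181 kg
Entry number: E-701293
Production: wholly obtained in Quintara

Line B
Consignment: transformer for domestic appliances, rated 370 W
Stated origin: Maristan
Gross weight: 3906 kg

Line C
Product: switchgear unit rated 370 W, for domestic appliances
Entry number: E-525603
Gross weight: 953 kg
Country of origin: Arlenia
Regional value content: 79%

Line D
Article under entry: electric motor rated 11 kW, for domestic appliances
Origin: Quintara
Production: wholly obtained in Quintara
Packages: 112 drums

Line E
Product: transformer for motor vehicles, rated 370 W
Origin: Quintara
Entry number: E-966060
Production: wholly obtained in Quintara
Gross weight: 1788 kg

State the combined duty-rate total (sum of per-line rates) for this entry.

108%

Line A: insulated cable → 13.03; rated 400 kW → 13.03.02; for domestic appliances → 13.03.02.03. Scheduled 33%. Quintara agreement on 13.02: 13.03.02.03 not covered. → 33%.
Line B: transformer → 13.02; rated 370 W → 13.02.01; for domestic appliances → 13.02.01.02. Scheduled 21%. No special measure applies. → 21%.
Line C: switchgear unit → 13.04; rated 370 W → 13.04.03; for domestic appliances → 13.04.03.01. Scheduled 14%. Arlenia agreement on 13.01.03.02: 13.04.03.01 not covered; anti-dumping (Arlenia, 13.04): +17%; total 14% + 17% = 31%. → 31%.
Line D: electric motor → 13.01; rated 11 kW → 13.01.01; for domestic appliances → 13.01.01.01. Scheduled 9%. Quintara agreement on 13.02: 13.01.01.01 not covered. → 9%.
Line E: transformer → 13.02; rated 370 W → 13.02.01; for motor vehicles → 13.02.01.01. Scheduled 24%. Quintara agreement on 13.02: wholly obtained → 14% available; preferential 14%. → 14%.
Sum: 33% + 21% + 31% + 9% + 14% = 108%.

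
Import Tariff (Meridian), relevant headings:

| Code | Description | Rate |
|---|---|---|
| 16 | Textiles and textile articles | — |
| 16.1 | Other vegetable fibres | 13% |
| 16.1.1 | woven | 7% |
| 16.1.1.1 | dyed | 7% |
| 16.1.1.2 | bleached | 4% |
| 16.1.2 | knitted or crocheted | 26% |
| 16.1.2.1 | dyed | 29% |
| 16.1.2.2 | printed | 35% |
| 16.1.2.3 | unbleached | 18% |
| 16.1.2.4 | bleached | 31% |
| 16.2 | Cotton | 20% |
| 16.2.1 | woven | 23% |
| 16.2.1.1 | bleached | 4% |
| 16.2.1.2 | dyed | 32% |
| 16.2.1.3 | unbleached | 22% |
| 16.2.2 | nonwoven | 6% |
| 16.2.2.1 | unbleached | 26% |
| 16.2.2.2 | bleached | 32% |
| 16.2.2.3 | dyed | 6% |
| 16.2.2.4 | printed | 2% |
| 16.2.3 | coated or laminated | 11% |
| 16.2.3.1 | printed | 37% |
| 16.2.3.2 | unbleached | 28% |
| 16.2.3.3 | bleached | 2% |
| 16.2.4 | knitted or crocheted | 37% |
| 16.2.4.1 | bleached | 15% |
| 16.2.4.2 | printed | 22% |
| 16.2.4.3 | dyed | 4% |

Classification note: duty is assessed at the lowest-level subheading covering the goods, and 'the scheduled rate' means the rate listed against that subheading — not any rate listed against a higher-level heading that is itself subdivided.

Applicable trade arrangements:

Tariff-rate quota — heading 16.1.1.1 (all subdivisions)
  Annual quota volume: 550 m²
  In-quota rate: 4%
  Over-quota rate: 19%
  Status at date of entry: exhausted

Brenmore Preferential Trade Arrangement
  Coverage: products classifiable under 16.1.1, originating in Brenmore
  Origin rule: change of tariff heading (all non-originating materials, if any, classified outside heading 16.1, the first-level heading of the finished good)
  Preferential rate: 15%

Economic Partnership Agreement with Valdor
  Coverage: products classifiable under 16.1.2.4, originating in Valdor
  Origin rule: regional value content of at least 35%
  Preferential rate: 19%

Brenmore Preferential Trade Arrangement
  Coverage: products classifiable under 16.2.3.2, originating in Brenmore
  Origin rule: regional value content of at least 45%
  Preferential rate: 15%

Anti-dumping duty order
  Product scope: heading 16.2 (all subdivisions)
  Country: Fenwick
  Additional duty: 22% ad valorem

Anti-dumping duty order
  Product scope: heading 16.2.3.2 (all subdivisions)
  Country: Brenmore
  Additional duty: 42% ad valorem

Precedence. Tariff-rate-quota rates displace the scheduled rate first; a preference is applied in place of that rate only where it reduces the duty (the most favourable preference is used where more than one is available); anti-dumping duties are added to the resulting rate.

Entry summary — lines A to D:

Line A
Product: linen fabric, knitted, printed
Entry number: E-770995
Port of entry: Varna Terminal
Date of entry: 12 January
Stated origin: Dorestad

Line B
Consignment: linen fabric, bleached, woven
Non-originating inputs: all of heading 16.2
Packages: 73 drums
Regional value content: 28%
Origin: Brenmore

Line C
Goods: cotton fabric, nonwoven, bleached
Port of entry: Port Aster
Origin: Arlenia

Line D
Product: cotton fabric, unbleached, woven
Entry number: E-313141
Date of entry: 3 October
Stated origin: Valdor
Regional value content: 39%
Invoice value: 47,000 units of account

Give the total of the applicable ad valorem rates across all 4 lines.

Line A: linen → 16.1; knitted → 16.1.2; printed → 16.1.2.2. Scheduled 35%. No special measure applies. → 35%.
Line B: linen → 16.1; woven → 16.1.1; bleached → 16.1.1.2. Scheduled 4%. Brenmore agreement on 16.1.1: CTH met → 15% available; Brenmore agreement on 16.2.3.2: 16.1.1.2 not covered; preference 15% not lower than 4% → no reduction. → 4%.
Line C: cotton → 16.2; nonwoven → 16.2.2; bleached → 16.2.2.2. Scheduled 32%. No special measure applies. → 32%.
Line D: cotton → 16.2; woven → 16.2.1; unbleached → 16.2.1.3. Scheduled 22%. Valdor agreement on 16.1.2.4: 16.2.1.3 not covered. → 22%.
Sum: 35% + 4% + 32% + 22% = 93%.

93%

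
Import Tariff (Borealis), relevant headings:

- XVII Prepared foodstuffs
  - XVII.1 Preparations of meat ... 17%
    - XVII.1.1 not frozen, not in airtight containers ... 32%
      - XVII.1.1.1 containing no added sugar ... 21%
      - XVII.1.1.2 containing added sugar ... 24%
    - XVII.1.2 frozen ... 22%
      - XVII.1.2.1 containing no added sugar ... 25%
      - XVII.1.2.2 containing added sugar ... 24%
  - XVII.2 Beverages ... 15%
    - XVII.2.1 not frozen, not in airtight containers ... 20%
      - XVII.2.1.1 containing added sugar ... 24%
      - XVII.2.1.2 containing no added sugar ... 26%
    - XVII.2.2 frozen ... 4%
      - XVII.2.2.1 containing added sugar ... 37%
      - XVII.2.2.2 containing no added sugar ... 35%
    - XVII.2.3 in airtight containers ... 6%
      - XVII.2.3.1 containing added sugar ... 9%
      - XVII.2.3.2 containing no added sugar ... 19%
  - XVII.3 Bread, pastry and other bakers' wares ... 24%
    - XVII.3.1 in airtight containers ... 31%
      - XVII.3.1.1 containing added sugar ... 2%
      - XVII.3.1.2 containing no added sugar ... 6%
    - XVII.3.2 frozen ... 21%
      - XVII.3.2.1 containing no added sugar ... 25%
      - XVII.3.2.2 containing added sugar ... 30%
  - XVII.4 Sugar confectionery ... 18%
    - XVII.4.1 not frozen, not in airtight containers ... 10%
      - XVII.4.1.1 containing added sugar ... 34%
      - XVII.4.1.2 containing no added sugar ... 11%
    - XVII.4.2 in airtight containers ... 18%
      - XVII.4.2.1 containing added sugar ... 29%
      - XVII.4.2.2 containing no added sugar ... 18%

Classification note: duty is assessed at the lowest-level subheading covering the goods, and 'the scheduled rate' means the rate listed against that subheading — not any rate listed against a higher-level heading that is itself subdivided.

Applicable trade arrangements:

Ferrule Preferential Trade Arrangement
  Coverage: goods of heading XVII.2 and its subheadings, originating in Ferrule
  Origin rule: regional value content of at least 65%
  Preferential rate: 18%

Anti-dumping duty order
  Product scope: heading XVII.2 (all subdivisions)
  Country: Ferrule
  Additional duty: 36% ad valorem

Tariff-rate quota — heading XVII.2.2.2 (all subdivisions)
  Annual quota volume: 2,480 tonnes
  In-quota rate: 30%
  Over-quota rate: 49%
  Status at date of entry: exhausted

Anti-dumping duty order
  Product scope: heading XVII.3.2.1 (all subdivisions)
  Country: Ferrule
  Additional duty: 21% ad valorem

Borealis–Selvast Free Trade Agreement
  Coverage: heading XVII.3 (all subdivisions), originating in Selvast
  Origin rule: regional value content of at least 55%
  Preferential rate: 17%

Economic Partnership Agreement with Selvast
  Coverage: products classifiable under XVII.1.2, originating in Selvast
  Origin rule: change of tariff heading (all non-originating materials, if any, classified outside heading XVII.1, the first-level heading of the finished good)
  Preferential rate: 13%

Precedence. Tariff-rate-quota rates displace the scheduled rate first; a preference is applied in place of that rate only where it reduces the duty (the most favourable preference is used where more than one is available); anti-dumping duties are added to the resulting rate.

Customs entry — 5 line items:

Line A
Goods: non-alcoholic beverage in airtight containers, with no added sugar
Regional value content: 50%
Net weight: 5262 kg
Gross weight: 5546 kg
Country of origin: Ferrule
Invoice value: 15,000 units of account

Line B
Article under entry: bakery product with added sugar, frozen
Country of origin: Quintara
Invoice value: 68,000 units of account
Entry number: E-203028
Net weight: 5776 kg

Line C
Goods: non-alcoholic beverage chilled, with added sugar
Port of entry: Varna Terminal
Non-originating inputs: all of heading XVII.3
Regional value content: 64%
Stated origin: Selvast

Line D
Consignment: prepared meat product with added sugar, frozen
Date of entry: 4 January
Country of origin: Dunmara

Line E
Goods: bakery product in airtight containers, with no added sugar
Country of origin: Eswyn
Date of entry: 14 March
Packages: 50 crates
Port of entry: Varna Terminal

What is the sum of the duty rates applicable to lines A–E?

Line A: non-alcoholic beverage → XVII.2; in airtight containers → XVII.2.3; with no added sugar → XVII.2.3.2. Scheduled 19%. Ferrule agreement on XVII.2: RVC < 65%; anti-dumping (Ferrule, XVII.2): +36%; total 19% + 36% = 55%. → 55%.
Line B: bakery product → XVII.3; frozen → XVII.3.2; with added sugar → XVII.3.2.2. Scheduled 30%. No special measure applies. → 30%.
Line C: non-alcoholic beverage → XVII.2; chilled → XVII.2.1; with added sugar → XVII.2.1.1. Scheduled 24%. Selvast agreement on XVII.3: XVII.2.1.1 not covered; Selvast agreement on XVII.1.2: XVII.2.1.1 not covered. → 24%.
Line D: prepared meat product → XVII.1; frozen → XVII.1.2; with added sugar → XVII.1.2.2. Scheduled 24%. No special measure applies. → 24%.
Line E: bakery product → XVII.3; in airtight containers → XVII.3.1; with no added sugar → XVII.3.1.2. Scheduled 6%. No special measure applies. → 6%.
Sum: 55% + 30% + 24% + 24% + 6% = 139%.

139%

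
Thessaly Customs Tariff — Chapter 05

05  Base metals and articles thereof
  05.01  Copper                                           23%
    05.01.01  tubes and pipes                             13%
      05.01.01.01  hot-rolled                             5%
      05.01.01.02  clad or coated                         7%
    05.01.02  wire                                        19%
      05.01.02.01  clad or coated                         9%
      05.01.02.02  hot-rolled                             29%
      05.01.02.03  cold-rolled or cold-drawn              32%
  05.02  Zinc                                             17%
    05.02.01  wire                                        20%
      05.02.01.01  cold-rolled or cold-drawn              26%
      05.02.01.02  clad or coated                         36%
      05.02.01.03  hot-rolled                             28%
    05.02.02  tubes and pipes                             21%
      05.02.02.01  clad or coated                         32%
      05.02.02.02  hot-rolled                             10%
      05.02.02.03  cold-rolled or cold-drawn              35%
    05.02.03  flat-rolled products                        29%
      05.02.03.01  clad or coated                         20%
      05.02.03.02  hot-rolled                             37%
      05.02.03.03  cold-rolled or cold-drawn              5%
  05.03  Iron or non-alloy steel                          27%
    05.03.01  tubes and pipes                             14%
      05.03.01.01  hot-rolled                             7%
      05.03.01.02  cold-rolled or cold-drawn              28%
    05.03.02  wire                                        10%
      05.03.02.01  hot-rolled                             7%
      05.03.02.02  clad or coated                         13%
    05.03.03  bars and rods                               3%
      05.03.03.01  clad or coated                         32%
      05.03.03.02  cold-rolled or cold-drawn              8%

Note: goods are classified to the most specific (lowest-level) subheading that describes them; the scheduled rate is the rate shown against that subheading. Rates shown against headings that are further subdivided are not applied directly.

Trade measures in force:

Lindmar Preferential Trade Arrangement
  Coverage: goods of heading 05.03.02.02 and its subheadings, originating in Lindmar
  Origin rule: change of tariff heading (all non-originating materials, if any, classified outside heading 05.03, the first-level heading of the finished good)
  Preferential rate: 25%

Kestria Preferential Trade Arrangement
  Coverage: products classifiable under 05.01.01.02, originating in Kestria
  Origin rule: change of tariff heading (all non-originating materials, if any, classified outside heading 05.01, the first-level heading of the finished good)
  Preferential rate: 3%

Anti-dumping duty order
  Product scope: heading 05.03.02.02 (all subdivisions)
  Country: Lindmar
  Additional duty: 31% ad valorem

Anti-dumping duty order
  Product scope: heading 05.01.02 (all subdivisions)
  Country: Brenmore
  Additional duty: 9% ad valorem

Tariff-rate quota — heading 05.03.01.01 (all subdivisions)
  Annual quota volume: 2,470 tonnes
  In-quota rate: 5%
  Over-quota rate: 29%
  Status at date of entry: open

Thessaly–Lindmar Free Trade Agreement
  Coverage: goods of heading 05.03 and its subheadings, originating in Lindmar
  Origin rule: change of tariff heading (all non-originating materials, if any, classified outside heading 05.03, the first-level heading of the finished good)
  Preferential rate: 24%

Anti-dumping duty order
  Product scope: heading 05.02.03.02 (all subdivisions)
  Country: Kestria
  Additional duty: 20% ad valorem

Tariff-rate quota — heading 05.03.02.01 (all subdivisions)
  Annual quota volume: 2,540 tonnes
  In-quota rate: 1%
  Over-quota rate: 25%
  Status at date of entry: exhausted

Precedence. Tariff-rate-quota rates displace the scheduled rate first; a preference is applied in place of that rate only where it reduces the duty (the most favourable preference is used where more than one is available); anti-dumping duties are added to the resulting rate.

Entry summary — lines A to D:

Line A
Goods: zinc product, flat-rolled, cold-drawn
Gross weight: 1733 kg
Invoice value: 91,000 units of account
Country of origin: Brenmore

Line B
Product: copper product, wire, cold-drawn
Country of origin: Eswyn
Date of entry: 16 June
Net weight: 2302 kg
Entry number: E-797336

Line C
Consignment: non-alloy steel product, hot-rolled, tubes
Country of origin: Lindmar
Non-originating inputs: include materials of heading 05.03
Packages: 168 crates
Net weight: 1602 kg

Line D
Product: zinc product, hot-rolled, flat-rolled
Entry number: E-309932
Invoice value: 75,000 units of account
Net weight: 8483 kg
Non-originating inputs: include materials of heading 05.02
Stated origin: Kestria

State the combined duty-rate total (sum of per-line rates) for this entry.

Line A: zinc → 05.02; flat-rolled → 05.02.03; cold-drawn → 05.02.03.03. Scheduled 5%. No special measure applies. → 5%.
Line B: copper → 05.01; wire → 05.01.02; cold-drawn → 05.01.02.03. Scheduled 32%. No special measure applies. → 32%.
Line C: non-alloy steel → 05.03; tubes → 05.03.01; hot-rolled → 05.03.01.01. Scheduled 7%. quota on 05.03.01.01 open → in-quota 5%; Lindmar agreement on 05.03.02.02: 05.03.01.01 not covered; Lindmar agreement on 05.03: CTH not met. → 5%.
Line D: zinc → 05.02; flat-rolled → 05.02.03; hot-rolled → 05.02.03.02. Scheduled 37%. Kestria agreement on 05.01.01.02: 05.02.03.02 not covered; anti-dumping (Kestria, 05.02.03.02): +20%; total 37% + 20% = 57%. → 57%.
Sum: 5% + 32% + 5% + 57% = 99%.

99%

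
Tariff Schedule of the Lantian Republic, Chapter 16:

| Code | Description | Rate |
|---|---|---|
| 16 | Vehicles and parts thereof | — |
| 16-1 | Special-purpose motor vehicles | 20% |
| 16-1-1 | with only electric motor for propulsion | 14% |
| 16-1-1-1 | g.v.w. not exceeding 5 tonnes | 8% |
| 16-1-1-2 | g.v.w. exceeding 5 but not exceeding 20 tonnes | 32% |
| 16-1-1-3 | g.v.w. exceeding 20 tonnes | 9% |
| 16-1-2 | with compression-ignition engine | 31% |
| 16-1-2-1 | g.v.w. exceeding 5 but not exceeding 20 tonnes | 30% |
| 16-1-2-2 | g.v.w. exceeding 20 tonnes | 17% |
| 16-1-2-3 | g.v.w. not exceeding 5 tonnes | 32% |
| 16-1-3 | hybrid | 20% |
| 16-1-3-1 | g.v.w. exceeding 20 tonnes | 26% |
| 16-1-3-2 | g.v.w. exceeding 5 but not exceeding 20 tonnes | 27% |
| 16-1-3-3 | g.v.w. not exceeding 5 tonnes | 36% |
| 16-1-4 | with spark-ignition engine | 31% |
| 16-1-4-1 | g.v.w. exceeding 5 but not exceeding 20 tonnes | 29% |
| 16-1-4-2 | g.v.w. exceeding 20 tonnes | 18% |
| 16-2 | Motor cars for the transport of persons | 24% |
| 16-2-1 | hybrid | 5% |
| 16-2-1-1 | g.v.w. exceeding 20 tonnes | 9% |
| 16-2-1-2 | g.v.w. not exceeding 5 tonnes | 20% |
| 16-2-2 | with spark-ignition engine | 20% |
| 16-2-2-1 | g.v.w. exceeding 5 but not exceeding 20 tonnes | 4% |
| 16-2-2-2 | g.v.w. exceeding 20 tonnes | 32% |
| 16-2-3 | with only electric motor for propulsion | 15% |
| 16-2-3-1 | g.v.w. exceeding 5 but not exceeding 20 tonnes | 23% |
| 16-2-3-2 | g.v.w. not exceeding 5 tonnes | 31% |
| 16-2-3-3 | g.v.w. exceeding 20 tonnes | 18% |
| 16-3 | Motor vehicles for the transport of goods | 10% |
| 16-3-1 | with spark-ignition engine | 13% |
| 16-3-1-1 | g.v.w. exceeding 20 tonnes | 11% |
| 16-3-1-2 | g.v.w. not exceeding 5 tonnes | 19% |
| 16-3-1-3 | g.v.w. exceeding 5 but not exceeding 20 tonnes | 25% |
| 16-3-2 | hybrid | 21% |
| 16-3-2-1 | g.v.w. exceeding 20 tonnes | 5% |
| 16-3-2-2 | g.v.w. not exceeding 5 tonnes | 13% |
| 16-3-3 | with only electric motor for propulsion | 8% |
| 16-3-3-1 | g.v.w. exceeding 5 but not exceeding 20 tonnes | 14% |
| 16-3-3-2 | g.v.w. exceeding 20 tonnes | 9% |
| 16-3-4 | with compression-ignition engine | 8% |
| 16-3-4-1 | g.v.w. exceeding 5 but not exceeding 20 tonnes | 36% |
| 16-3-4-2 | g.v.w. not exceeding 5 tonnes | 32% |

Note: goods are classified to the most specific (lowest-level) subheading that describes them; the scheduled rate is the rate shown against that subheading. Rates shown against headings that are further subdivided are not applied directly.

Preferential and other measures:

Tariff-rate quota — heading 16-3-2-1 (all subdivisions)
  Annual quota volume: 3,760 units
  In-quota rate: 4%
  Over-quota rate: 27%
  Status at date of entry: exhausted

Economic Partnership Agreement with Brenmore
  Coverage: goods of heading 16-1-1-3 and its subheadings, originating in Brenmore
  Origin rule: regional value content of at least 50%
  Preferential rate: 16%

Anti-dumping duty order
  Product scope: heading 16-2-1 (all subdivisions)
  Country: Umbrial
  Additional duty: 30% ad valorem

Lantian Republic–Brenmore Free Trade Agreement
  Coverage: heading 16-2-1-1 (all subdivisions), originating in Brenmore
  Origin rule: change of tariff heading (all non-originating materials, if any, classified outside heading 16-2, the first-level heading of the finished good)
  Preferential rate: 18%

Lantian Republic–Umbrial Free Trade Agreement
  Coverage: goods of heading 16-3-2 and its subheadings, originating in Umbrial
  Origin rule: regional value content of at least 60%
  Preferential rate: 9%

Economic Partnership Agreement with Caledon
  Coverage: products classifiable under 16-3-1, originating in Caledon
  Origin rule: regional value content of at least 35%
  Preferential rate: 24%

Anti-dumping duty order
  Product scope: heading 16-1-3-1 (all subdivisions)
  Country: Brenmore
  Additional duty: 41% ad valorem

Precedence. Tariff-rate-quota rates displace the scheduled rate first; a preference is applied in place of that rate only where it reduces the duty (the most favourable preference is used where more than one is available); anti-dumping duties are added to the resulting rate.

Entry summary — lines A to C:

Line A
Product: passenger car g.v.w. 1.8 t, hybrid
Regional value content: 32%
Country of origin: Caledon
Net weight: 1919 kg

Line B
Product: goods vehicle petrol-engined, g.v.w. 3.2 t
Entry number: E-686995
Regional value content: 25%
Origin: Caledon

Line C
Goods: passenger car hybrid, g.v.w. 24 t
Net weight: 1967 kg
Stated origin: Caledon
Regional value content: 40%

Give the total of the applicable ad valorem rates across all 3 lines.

Line A: passenger car → 16-2; hybrid → 16-2-1; g.v.w. 1.8 t → 16-2-1-2. Scheduled 20%. Caledon agreement on 16-3-1: 16-2-1-2 not covered. → 20%.
Line B: goods vehicle → 16-3; petrol-engined → 16-3-1; g.v.w. 3.2 t → 16-3-1-2. Scheduled 19%. Caledon agreement on 16-3-1: RVC < 35%. → 19%.
Line C: passenger car → 16-2; hybrid → 16-2-1; g.v.w. 24 t → 16-2-1-1. Scheduled 9%. Caledon agreement on 16-3-1: 16-2-1-1 not covered. → 9%.
Sum: 20% + 19% + 9% = 48%.

48%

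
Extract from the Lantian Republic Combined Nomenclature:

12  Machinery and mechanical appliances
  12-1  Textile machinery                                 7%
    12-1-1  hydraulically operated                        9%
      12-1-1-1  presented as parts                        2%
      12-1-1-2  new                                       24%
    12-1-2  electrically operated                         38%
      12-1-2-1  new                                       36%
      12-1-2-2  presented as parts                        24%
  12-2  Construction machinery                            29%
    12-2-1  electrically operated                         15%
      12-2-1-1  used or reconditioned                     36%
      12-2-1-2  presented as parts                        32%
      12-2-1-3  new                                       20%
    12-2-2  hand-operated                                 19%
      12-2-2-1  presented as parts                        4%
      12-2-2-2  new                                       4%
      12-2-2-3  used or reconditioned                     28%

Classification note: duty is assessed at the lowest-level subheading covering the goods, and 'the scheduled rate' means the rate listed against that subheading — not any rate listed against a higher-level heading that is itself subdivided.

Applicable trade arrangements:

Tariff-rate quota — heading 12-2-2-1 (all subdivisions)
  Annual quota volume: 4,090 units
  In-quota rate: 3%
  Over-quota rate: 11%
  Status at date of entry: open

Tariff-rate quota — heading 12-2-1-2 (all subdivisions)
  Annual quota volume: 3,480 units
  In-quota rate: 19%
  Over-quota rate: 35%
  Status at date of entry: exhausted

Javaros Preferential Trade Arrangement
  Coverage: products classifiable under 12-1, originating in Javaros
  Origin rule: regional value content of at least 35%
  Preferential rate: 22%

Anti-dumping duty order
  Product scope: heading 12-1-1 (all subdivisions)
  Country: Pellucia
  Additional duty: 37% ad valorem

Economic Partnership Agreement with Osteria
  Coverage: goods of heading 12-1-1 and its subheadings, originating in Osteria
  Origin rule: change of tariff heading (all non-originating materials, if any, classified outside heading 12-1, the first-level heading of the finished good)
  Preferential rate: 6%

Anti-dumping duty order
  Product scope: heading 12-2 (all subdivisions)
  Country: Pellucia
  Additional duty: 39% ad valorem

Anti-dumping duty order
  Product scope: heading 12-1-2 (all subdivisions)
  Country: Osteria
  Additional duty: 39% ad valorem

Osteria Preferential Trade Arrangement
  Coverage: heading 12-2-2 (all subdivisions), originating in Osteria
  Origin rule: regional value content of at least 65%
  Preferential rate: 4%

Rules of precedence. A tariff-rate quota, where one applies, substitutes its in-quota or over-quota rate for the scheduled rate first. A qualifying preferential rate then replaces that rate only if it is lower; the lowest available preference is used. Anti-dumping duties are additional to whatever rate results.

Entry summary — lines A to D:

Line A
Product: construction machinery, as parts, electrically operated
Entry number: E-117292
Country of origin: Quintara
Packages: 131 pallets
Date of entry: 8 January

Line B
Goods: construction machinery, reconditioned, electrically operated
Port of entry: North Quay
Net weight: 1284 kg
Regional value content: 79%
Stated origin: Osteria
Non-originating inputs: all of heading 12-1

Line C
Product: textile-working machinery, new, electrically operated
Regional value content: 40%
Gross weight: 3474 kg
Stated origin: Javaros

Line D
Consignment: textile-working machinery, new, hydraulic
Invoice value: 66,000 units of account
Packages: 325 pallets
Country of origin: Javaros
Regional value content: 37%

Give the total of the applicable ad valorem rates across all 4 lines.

Line A: construction → 12-2; electrically operated → 12-2-1; as parts → 12-2-1-2. Scheduled 32%. quota on 12-2-1-2 exhausted → over-quota 35%. → 35%.
Line B: construction → 12-2; electrically operated → 12-2-1; reconditioned → 12-2-1-1. Scheduled 36%. Osteria agreement on 12-1-1: 12-2-1-1 not covered; Osteria agreement on 12-2-2: 12-2-1-1 not covered. → 36%.
Line C: textile-working → 12-1; electrically operated → 12-1-2; new → 12-1-2-1. Scheduled 36%. Javaros agreement on 12-1: RVC ≥ 35% → 22% available; preferential 22%. → 22%.
Line D: textile-working → 12-1; hydraulic → 12-1-1; new → 12-1-1-2. Scheduled 24%. Javaros agreement on 12-1: RVC ≥ 35% → 22% available; preferential 22%. → 22%.
Sum: 35% + 36% + 22% + 22% = 115%.

115%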